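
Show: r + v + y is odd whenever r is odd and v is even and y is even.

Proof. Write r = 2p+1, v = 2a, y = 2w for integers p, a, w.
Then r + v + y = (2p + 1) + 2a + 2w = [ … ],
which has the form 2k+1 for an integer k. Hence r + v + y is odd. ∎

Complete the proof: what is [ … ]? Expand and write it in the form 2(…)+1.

(2p + 1) + 2a + 2w = 2a + 2p + 2w + 1
= 2(a + p + w) + 1.
Since a + p + w is an integer, the sum is of the form 2k+1 for an integer k.

2(a + p + w) + 1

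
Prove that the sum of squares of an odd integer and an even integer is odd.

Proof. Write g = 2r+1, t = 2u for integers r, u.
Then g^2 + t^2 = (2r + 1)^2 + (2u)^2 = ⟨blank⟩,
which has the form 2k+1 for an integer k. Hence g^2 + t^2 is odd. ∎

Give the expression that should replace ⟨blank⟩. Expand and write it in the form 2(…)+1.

Expanding: (2r + 1)^2 + (2u)^2 = 4r^2 + 4r + 4u^2 + 1.
Every term except the constant is even, so this is 2(2r^2 + 2r + 2u^2) + 1,
and 2r^2 + 2r + 2u^2 ∈ ℤ gives the required form.

2(2r^2 + 2r + 2u^2) + 1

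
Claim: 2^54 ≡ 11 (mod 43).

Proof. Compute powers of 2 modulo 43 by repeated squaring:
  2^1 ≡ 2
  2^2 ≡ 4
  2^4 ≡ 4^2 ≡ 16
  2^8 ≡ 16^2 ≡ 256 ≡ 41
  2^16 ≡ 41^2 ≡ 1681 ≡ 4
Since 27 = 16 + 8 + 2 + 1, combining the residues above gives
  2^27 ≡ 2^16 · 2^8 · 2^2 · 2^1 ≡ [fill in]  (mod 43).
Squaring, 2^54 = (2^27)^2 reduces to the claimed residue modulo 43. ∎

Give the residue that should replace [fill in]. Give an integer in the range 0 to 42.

2^16 · 2^8 · 2^2 · 2^1 ≡ 4 · 41 · 4 · 2 = 1312.
1312 mod 43 = 22, so 2^27 ≡ 22 (mod 43).

22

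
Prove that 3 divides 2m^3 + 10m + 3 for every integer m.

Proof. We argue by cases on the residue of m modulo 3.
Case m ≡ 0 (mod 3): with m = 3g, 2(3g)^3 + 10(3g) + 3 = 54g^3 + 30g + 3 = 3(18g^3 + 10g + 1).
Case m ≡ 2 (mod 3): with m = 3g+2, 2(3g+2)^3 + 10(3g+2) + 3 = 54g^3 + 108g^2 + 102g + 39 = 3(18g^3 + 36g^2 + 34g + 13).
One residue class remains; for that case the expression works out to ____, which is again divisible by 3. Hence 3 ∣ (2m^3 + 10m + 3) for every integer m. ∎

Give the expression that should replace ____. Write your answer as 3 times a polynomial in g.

3(18g^3 + 18g^2 + 16g + 5)

The residues treated are {0, 2}, so the missing case is m ≡ 1 (mod 3); write m = 3g+1.
Then 2(3g+1)^3 + 10(3g+1) + 3 = 54g^3 + 54g^2 + 48g + 15 = 3(18g^3 + 18g^2 + 16g + 5).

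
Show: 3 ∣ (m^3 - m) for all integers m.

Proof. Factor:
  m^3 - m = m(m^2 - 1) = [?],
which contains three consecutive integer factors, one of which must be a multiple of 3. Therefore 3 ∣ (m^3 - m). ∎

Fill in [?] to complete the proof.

(m - 1)m(m + 1)

m(m^2 - 1) = m(m - 1)(m + 1) = (m - 1)m(m + 1).
These three factors are consecutive integers, so their product is divisible by 3.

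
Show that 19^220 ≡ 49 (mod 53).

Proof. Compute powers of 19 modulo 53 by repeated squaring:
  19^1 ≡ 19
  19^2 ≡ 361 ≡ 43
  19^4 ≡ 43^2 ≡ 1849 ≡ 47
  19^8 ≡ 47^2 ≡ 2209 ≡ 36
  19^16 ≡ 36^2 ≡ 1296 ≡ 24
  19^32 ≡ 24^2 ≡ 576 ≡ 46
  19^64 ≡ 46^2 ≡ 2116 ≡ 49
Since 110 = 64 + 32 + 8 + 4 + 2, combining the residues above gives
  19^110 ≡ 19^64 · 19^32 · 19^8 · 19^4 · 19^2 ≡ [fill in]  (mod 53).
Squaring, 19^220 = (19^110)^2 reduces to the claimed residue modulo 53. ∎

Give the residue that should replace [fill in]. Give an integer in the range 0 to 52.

Multiply the listed residues: 49 · 46 · 36 · 47 · 43 = 2254 → 81144 → 3813768 → 163992024.
Reducing modulo 53: 163992024 = 3094189·53 + 7, so 19^110 ≡ 7.

7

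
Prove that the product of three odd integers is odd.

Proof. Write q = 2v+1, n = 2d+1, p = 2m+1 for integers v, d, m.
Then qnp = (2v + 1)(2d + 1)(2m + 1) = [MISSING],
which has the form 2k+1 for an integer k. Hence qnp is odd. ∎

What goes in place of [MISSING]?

Expanding: (2v + 1)(2d + 1)(2m + 1) = 8dmv + 4dm + 4dv + 2d + 4mv + 2m + 2v + 1.
Every term except the constant is even, so this is 2(4dmv + 2dm + 2dv + d + 2mv + m + v) + 1,
and 4dmv + 2dm + 2dv + d + 2mv + m + v ∈ ℤ gives the required form.

2(4dmv + 2dm + 2dv + d + 2mv + m + v) + 1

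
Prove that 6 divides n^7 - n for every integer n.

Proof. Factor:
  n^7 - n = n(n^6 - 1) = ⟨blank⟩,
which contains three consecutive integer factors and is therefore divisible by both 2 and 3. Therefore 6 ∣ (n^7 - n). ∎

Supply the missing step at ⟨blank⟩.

n^6 - 1 = (n^2 - 1)(n^4 + n^2 + 1), and n^2 - 1 = (n-1)(n+1).
So n(n^6 - 1) = (n - 1)n(n + 1)(n^4 + n^2 + 1).

(n - 1)n(n + 1)(n^4 + n^2 + 1)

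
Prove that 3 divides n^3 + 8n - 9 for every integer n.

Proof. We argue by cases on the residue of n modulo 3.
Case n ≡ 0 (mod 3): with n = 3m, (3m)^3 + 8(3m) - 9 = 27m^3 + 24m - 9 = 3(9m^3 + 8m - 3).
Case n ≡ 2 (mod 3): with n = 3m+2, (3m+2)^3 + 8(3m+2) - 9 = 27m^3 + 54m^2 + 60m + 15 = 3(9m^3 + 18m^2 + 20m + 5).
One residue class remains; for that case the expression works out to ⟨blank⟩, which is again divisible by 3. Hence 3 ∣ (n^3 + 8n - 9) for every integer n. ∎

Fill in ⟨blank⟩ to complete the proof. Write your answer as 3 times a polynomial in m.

Only n ≡ 1 (mod 3) is unaccounted for. Put n = 3m+1:
(3m+1)^3 + 8(3m+1) - 9 expands to 27m^3 + 27m^2 + 33m,
and factoring out 3 leaves 3(9m^3 + 9m^2 + 11m).

3(9m^3 + 9m^2 + 11m)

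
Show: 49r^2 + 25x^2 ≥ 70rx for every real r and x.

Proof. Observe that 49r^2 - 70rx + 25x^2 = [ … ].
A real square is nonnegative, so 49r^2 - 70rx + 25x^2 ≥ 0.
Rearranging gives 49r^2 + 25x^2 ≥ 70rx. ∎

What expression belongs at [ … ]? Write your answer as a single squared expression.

The leading and trailing coefficients are 7^2 and 5^2, and 70 = 2·7·5, so the trinomial is (7r - 5x)^2.
Hence 49r^2 - 70rx + 25x^2 ≥ 0.

(7r - 5x)^2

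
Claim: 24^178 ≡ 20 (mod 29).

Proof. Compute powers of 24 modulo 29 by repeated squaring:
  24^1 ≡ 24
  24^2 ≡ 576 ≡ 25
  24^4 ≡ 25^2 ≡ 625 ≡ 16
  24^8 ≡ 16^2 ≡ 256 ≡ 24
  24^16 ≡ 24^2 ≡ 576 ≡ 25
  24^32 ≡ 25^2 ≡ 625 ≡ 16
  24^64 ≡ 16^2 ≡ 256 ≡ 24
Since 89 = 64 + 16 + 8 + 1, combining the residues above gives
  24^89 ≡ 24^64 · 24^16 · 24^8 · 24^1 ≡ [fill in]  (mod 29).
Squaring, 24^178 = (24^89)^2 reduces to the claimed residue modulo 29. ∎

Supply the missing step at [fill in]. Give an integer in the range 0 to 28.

24^64 · 24^16 · 24^8 · 24^1 ≡ 24 · 25 · 24 · 24 = 345600.
345600 mod 29 = 7, so 24^89 ≡ 7 (mod 29).

7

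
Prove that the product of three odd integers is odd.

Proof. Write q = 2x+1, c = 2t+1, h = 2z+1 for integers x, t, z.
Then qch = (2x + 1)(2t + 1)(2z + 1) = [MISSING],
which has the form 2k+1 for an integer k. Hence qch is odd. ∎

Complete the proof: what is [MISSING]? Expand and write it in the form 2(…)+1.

(2x + 1)(2t + 1)(2z + 1) = 8txz + 4tx + 4tz + 2t + 4xz + 2x + 2z + 1
= 2(4txz + 2tx + 2tz + t + 2xz + x + z) + 1.
Since 4txz + 2tx + 2tz + t + 2xz + x + z is an integer, the product is of the form 2k+1 for an integer k.

2(4txz + 2tx + 2tz + t + 2xz + x + z) + 1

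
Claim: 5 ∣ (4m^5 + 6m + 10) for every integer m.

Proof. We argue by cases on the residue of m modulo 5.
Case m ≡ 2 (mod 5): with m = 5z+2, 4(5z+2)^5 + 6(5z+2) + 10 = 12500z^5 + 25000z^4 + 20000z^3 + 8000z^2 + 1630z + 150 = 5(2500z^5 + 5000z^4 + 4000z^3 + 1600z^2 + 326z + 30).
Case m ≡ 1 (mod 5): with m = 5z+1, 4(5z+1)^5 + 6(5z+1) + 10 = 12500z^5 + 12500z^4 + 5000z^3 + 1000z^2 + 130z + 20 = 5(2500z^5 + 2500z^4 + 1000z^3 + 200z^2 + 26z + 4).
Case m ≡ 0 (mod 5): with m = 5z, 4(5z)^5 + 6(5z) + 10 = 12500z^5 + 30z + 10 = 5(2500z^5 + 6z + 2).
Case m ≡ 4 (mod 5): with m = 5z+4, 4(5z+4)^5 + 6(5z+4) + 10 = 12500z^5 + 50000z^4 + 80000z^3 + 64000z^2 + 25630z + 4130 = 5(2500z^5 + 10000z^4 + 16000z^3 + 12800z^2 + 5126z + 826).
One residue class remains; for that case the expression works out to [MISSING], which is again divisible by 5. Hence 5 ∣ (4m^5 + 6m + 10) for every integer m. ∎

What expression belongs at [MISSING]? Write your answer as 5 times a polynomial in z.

The residues treated are {2, 1, 0, 4}, so the missing case is m ≡ 3 (mod 5); write m = 5z+3.
Then 4(5z+3)^5 + 6(5z+3) + 10 = 12500z^5 + 37500z^4 + 45000z^3 + 27000z^2 + 8130z + 1000 = 5(2500z^5 + 7500z^4 + 9000z^3 + 5400z^2 + 1626z + 200).

5(2500z^5 + 7500z^4 + 9000z^3 + 5400z^2 + 1626z + 200)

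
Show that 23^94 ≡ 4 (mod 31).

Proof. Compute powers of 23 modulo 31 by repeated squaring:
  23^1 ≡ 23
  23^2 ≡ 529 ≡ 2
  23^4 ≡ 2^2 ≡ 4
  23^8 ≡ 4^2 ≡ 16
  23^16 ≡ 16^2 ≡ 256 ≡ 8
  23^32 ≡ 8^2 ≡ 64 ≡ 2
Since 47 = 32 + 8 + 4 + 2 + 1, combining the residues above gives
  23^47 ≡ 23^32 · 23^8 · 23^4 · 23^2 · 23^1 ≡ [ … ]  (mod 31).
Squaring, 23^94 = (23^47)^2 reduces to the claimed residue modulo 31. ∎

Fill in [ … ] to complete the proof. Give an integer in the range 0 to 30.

29

23^32 · 23^8 · 23^4 · 23^2 · 23^1 ≡ 2 · 16 · 4 · 2 · 23 = 5888.
5888 mod 31 = 29, so 23^47 ≡ 29 (mod 31).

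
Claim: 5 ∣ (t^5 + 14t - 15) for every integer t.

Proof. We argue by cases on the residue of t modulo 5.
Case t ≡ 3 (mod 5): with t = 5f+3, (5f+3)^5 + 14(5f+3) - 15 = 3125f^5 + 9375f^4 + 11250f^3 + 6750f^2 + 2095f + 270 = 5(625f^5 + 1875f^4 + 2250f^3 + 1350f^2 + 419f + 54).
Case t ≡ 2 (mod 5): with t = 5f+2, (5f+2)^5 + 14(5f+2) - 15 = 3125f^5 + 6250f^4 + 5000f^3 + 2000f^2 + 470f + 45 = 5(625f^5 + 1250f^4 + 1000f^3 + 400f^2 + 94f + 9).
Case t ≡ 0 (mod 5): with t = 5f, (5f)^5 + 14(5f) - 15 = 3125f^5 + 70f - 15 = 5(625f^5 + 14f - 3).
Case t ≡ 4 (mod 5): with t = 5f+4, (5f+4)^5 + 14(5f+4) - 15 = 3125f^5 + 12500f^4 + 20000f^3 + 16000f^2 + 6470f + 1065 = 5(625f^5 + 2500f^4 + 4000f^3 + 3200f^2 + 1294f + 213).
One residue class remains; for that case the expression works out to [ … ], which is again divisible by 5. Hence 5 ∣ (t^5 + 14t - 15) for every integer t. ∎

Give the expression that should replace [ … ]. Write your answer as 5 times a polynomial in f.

5(625f^5 + 625f^4 + 250f^3 + 50f^2 + 19f)

The residues treated are {3, 2, 0, 4}, so the missing case is t ≡ 1 (mod 5); write t = 5f+1.
Then (5f+1)^5 + 14(5f+1) - 15 = 3125f^5 + 3125f^4 + 1250f^3 + 250f^2 + 95f = 5(625f^5 + 625f^4 + 250f^3 + 50f^2 + 19f).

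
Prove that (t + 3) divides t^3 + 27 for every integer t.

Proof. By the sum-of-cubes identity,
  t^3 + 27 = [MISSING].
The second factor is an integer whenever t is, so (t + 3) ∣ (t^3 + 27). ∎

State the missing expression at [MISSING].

a^3 + b^3 = (a + b)(a^2 - ab + b^2). With a = t, b = 3:
t^3 + 27 = (t + 3)(t^2 - 3t + 9).

(t + 3)(t^2 - 3t + 9)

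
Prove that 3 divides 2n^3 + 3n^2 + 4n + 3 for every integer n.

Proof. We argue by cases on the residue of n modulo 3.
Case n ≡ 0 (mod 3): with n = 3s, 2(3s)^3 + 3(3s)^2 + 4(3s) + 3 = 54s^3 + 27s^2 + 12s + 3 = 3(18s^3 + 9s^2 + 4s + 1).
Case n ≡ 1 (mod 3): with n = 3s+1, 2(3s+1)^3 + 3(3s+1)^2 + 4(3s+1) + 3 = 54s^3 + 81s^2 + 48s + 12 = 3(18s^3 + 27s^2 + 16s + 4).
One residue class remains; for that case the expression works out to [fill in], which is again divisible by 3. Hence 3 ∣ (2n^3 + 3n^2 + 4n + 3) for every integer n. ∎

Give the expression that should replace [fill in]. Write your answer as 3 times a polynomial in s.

The residues treated are {0, 1}, so the missing case is n ≡ 2 (mod 3); write n = 3s+2.
Then 2(3s+2)^3 + 3(3s+2)^2 + 4(3s+2) + 3 = 54s^3 + 135s^2 + 120s + 39 = 3(18s^3 + 45s^2 + 40s + 13).

3(18s^3 + 45s^2 + 40s + 13)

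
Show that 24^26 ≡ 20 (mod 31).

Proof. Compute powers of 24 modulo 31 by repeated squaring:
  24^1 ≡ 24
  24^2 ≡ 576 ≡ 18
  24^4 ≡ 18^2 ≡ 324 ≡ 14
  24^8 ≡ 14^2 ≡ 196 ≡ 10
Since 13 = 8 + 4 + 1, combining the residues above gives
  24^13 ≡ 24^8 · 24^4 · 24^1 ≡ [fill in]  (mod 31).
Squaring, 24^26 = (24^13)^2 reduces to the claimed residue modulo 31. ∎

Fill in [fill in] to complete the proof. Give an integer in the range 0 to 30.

12

Multiply the listed residues: 10 · 14 · 24 = 140 → 3360.
Reducing modulo 31: 3360 = 108·31 + 12, so 24^13 ≡ 12.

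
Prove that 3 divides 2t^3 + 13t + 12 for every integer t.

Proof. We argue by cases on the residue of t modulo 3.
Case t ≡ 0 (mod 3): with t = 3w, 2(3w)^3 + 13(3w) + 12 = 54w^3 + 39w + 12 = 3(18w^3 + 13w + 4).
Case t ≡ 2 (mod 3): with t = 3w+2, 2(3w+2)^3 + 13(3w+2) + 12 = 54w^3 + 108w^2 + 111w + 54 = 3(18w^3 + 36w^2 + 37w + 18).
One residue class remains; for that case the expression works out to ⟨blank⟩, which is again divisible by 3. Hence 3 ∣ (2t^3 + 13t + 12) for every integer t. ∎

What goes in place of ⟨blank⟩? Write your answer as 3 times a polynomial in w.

The residues treated are {0, 2}, so the missing case is t ≡ 1 (mod 3); write t = 3w+1.
Then 2(3w+1)^3 + 13(3w+1) + 12 = 54w^3 + 54w^2 + 57w + 27 = 3(18w^3 + 18w^2 + 19w + 9).

3(18w^3 + 18w^2 + 19w + 9)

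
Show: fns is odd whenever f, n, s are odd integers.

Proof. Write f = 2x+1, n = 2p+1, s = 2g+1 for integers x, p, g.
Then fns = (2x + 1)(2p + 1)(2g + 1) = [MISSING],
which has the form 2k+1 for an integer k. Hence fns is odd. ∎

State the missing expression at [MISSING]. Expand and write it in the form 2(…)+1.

(2x + 1)(2p + 1)(2g + 1) = 8gpx + 4gp + 4gx + 2g + 4px + 2p + 2x + 1
= 2(4gpx + 2gp + 2gx + g + 2px + p + x) + 1.
Since 4gpx + 2gp + 2gx + g + 2px + p + x is an integer, the product is of the form 2k+1 for an integer k.

2(4gpx + 2gp + 2gx + g + 2px + p + x) + 1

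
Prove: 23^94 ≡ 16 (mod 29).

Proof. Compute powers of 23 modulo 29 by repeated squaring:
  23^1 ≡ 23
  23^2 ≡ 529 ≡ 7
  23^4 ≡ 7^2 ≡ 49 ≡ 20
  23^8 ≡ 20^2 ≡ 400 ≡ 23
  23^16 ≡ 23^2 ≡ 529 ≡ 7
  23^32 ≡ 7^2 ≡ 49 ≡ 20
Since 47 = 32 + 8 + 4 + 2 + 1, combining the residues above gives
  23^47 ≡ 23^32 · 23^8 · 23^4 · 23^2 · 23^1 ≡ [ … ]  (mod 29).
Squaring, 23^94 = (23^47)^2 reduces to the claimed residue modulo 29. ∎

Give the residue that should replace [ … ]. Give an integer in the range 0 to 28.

25

Multiply the listed residues: 20 · 23 · 20 · 7 · 23 = 460 → 9200 → 64400 → 1481200.
Reducing modulo 29: 1481200 = 51075·29 + 25, so 23^47 ≡ 25.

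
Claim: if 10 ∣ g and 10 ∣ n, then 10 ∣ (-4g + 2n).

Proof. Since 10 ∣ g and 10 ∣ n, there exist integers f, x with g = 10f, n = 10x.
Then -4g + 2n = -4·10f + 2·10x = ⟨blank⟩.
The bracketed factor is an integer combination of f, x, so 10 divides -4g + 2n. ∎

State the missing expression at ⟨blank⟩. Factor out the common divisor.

Each term has a factor of 10: -4·10f + 2·10x = 10·(-4f + 2x).
Since -4f + 2x is an integer, 10 ∣ (-4g + 2n).

10(-4f + 2x)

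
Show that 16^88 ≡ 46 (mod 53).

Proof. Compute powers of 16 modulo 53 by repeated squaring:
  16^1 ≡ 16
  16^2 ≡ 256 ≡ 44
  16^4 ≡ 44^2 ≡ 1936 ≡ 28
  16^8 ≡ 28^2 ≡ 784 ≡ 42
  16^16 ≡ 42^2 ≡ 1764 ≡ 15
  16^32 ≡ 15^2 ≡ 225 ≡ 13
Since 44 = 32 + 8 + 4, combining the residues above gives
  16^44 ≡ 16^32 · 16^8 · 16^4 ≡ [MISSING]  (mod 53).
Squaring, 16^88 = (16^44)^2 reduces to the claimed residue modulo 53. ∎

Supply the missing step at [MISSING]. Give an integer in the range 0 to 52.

Multiply the listed residues: 13 · 42 · 28 = 546 → 15288.
Reducing modulo 53: 15288 = 288·53 + 24, so 16^44 ≡ 24.

24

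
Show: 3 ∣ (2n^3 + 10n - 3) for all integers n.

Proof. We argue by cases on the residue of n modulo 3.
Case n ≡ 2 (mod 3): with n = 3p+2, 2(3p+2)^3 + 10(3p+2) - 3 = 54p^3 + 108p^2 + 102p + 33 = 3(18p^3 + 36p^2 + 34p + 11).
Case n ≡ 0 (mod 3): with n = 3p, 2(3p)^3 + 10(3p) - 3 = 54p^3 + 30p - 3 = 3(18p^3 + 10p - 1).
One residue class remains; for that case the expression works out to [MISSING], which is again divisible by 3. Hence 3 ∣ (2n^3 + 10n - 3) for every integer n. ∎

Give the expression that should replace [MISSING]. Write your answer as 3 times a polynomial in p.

3(18p^3 + 18p^2 + 16p + 3)

Only n ≡ 1 (mod 3) is unaccounted for. Put n = 3p+1:
2(3p+1)^3 + 10(3p+1) - 3 expands to 54p^3 + 54p^2 + 48p + 9,
and factoring out 3 leaves 3(18p^3 + 18p^2 + 16p + 3).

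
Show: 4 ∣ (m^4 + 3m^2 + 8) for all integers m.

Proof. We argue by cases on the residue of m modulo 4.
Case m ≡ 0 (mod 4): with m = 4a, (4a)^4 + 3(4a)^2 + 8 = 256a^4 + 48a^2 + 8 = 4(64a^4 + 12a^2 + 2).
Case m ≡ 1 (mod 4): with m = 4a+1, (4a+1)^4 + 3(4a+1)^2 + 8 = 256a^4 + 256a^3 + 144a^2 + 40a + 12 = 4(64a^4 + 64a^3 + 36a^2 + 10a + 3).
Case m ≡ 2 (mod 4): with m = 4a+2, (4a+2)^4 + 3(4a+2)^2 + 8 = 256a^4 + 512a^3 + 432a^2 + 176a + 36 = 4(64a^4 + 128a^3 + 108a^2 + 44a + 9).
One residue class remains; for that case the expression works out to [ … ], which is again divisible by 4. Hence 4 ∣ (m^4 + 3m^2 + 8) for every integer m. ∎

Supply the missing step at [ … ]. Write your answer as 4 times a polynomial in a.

4(64a^4 + 192a^3 + 228a^2 + 126a + 29)

The residues treated are {0, 1, 2}, so the missing case is m ≡ 3 (mod 4); write m = 4a+3.
Then (4a+3)^4 + 3(4a+3)^2 + 8 = 256a^4 + 768a^3 + 912a^2 + 504a + 116 = 4(64a^4 + 192a^3 + 228a^2 + 126a + 29).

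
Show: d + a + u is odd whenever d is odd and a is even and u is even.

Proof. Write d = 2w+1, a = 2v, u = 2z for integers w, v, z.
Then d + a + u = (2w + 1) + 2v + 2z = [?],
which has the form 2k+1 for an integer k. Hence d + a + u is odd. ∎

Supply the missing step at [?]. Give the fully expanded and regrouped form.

2(v + w + z) + 1

(2w + 1) + 2v + 2z = 2v + 2w + 2z + 1
= 2(v + w + z) + 1.
Since v + w + z is an integer, the sum is of the form 2k+1 for an integer k.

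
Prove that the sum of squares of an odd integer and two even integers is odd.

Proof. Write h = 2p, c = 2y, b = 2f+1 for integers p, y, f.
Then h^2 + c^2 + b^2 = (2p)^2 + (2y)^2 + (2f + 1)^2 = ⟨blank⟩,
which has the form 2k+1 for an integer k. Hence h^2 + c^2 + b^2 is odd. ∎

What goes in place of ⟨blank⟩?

(2p)^2 + (2y)^2 + (2f + 1)^2 = 4f^2 + 4f + 4p^2 + 4y^2 + 1
= 2(2f^2 + 2f + 2p^2 + 2y^2) + 1.
Since 2f^2 + 2f + 2p^2 + 2y^2 is an integer, the sum of squares is of the form 2k+1 for an integer k.

2(2f^2 + 2f + 2p^2 + 2y^2) + 1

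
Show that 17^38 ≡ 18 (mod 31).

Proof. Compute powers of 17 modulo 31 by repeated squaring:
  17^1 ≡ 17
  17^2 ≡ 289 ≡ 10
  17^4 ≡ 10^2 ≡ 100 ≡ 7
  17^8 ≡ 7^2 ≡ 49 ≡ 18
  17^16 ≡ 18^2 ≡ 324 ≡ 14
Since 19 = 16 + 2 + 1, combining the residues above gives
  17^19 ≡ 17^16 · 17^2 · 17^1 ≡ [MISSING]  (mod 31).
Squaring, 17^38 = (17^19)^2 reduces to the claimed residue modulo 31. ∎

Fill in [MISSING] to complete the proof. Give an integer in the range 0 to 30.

17^16 · 17^2 · 17^1 ≡ 14 · 10 · 17 = 2380.
2380 mod 31 = 24, so 17^19 ≡ 24 (mod 31).

24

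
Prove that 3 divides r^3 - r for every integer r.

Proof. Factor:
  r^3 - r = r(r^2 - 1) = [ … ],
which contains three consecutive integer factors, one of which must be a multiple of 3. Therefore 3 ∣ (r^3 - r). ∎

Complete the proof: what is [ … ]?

r(r^2 - 1) = r(r - 1)(r + 1) = (r - 1)r(r + 1).
These three factors are consecutive integers, so their product is divisible by 3.

(r - 1)r(r + 1)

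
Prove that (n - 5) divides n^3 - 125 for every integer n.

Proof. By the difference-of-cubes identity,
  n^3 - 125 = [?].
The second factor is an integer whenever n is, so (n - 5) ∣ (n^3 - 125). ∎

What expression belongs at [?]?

(n - 5)(n^2 + 5n + 25)

Polynomial division of n^3 - 125 by n - 5 leaves remainder 0 and quotient n^2 + 5n + 25.
Hence n^3 - 125 = (n - 5)(n^2 + 5n + 25).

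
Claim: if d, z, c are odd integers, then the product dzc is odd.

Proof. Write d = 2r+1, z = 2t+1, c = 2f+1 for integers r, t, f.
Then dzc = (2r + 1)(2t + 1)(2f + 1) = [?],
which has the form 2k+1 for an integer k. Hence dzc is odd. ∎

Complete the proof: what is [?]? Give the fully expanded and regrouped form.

Expanding: (2r + 1)(2t + 1)(2f + 1) = 8frt + 4fr + 4ft + 2f + 4rt + 2r + 2t + 1.
Every term except the constant is even, so this is 2(4frt + 2fr + 2ft + f + 2rt + r + t) + 1,
and 4frt + 2fr + 2ft + f + 2rt + r + t ∈ ℤ gives the required form.

2(4frt + 2fr + 2ft + f + 2rt + r + t) + 1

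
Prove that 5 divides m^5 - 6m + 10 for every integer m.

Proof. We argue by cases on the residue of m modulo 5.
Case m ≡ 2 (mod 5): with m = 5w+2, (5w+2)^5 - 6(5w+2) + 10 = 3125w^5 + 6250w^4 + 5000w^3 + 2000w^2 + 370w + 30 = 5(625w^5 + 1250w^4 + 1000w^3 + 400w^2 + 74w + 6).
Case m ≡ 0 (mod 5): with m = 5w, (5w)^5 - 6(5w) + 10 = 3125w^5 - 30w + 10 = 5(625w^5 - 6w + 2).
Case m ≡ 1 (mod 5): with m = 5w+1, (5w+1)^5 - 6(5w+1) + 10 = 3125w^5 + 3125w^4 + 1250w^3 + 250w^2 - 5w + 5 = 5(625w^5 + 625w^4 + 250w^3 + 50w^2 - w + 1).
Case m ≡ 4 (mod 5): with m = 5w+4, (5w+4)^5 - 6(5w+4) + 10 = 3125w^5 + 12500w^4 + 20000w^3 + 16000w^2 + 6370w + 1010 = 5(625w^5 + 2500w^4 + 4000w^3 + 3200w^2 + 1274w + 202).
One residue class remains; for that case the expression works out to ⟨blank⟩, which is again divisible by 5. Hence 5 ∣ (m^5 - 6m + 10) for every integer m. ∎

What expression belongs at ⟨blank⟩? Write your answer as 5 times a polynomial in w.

The residues treated are {2, 0, 1, 4}, so the missing case is m ≡ 3 (mod 5); write m = 5w+3.
Then (5w+3)^5 - 6(5w+3) + 10 = 3125w^5 + 9375w^4 + 11250w^3 + 6750w^2 + 1995w + 235 = 5(625w^5 + 1875w^4 + 2250w^3 + 1350w^2 + 399w + 47).

5(625w^5 + 1875w^4 + 2250w^3 + 1350w^2 + 399w + 47)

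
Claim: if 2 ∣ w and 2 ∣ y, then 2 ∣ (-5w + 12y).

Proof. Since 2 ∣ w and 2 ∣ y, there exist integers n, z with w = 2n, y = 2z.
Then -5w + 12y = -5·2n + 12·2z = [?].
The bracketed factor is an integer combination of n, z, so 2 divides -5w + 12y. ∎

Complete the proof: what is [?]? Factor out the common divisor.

Each term has a factor of 2: -5·2n + 12·2z = 2·(-5n + 12z).
Since -5n + 12z is an integer, 2 ∣ (-5w + 12y).

2(-5n + 12z)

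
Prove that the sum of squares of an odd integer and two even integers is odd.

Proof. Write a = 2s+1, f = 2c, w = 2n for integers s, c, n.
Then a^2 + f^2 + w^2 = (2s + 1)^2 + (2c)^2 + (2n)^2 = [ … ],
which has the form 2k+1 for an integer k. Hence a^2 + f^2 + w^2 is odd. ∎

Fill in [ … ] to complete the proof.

2(2c^2 + 2n^2 + 2s^2 + 2s) + 1

(2s + 1)^2 + (2c)^2 + (2n)^2 = 4c^2 + 4n^2 + 4s^2 + 4s + 1
= 2(2c^2 + 2n^2 + 2s^2 + 2s) + 1.
Since 2c^2 + 2n^2 + 2s^2 + 2s is an integer, the sum of squares is of the form 2k+1 for an integer k.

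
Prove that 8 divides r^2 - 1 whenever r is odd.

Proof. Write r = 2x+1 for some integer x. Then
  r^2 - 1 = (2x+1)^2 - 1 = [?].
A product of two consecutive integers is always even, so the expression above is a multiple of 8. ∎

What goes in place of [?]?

(2x+1)^2 - 1 = 4x^2 + 4x + 1 - 1 = 4x^2 + 4x = 4x(x+1).
Since x and x+1 are consecutive, x(x+1) is even, and 4·(even) is a multiple of 8.

4x(x + 1)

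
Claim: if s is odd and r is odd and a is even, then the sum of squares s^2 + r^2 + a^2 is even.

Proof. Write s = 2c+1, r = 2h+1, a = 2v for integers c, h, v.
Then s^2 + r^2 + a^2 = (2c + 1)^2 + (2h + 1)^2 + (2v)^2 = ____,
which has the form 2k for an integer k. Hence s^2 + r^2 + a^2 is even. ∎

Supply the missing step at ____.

Expanding: (2c + 1)^2 + (2h + 1)^2 + (2v)^2 = 4c^2 + 4c + 4h^2 + 4h + 4v^2 + 2.
Every term is even; pulling out the factor of 2 gives 2(2c^2 + 2c + 2h^2 + 2h + 2v^2 + 1).

2(2c^2 + 2c + 2h^2 + 2h + 2v^2 + 1)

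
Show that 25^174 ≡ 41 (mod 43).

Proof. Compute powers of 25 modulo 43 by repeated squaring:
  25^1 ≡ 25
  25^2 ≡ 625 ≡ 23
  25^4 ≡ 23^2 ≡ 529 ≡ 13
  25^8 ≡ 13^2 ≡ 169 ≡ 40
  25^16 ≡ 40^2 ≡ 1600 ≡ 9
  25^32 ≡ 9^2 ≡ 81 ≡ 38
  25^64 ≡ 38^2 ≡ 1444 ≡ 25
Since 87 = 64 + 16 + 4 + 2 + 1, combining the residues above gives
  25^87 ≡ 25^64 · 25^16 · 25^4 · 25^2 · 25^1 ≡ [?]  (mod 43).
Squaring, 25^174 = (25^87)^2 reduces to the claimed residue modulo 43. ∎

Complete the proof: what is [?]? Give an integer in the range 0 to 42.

Multiply the listed residues: 25 · 9 · 13 · 23 · 25 = 225 → 2925 → 67275 → 1681875.
Reducing modulo 43: 1681875 = 39113·43 + 16, so 25^87 ≡ 16.

16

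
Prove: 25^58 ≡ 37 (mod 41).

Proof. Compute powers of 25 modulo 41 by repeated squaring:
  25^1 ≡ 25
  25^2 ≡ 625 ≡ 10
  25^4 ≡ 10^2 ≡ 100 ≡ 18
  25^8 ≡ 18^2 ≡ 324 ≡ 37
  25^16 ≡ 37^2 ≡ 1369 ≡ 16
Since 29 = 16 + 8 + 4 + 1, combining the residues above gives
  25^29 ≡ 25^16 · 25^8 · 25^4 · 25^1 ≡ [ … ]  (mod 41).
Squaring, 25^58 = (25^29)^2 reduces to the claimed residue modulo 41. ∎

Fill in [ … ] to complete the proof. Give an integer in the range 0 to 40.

Multiply the listed residues: 16 · 37 · 18 · 25 = 592 → 10656 → 266400.
Reducing modulo 41: 266400 = 6497·41 + 23, so 25^29 ≡ 23.

23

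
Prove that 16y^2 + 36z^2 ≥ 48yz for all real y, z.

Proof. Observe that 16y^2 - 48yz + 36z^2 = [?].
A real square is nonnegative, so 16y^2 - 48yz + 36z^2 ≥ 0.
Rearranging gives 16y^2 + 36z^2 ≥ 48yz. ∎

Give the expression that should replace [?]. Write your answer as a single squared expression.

The leading and trailing coefficients are 4^2 and 6^2, and 48 = 2·4·6, so the trinomial is (4y - 6z)^2.
Hence 16y^2 - 48yz + 36z^2 ≥ 0.

(4y - 6z)^2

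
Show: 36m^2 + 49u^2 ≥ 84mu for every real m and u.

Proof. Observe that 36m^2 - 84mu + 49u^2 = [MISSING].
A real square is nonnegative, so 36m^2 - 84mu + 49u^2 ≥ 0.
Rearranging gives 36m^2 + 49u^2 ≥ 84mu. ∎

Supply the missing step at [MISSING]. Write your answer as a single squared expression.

The leading and trailing coefficients are 6^2 and 7^2, and 84 = 2·6·7, so the trinomial is (6m - 7u)^2.
Hence 36m^2 - 84mu + 49u^2 ≥ 0.

(6m - 7u)^2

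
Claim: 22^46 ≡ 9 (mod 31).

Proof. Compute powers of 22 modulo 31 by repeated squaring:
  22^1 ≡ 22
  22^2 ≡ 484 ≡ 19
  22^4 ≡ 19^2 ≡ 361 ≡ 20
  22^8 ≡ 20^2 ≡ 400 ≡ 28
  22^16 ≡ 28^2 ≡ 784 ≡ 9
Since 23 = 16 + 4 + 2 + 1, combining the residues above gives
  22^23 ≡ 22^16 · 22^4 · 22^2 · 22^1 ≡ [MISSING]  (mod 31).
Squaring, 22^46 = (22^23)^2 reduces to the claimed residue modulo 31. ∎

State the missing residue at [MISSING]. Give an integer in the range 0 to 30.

Multiply the listed residues: 9 · 20 · 19 · 22 = 180 → 3420 → 75240.
Reducing modulo 31: 75240 = 2427·31 + 3, so 22^23 ≡ 3.

3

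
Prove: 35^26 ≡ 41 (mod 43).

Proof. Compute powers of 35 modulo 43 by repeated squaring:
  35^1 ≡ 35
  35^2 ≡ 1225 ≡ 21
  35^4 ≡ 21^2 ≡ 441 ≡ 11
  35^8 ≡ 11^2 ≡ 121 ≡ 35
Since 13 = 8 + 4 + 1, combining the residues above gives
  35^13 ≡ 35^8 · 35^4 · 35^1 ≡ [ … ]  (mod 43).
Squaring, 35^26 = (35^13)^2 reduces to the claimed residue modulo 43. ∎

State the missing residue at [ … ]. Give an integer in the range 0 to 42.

16

Multiply the listed residues: 35 · 11 · 35 = 385 → 13475.
Reducing modulo 43: 13475 = 313·43 + 16, so 35^13 ≡ 16.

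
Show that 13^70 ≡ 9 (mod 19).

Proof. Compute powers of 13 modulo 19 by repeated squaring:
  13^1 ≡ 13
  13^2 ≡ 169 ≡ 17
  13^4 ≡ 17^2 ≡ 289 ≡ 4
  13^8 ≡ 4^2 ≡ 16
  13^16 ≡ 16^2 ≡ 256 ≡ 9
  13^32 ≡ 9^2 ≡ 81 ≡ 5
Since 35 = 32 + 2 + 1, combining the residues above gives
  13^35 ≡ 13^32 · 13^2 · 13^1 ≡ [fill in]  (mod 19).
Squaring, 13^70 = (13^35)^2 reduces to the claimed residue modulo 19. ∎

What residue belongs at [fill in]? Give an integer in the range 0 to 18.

3

Multiply the listed residues: 5 · 17 · 13 = 85 → 1105.
Reducing modulo 19: 1105 = 58·19 + 3, so 13^35 ≡ 3.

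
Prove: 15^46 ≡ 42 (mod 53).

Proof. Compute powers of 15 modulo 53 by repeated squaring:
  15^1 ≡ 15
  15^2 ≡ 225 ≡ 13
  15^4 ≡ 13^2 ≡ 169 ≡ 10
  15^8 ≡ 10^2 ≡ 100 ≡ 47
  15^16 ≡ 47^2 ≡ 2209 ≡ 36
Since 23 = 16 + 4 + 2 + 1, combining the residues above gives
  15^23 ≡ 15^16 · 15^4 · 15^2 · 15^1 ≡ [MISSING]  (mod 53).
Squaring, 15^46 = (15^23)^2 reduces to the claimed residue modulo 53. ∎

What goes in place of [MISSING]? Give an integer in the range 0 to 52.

Multiply the listed residues: 36 · 10 · 13 · 15 = 360 → 4680 → 70200.
Reducing modulo 53: 70200 = 1324·53 + 28, so 15^23 ≡ 28.

28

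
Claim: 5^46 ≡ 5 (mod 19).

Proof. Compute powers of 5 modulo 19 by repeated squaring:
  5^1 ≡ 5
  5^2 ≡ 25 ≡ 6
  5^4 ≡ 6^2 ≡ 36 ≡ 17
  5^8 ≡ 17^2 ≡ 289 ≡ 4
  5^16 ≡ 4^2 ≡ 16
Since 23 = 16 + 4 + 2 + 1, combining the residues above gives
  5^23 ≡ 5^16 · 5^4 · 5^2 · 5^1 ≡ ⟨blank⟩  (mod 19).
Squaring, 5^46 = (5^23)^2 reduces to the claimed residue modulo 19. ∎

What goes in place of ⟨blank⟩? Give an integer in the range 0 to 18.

9

Multiply the listed residues: 16 · 17 · 6 · 5 = 272 → 1632 → 8160.
Reducing modulo 19: 8160 = 429·19 + 9, so 5^23 ≡ 9.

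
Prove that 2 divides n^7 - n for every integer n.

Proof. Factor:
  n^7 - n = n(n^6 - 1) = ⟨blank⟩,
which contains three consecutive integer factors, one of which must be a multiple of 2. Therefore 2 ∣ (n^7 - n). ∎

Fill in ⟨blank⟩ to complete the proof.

n^6 - 1 = (n^2 - 1)(n^4 + n^2 + 1), and n^2 - 1 = (n-1)(n+1).
So n(n^6 - 1) = (n - 1)n(n + 1)(n^4 + n^2 + 1).

(n - 1)n(n + 1)(n^4 + n^2 + 1)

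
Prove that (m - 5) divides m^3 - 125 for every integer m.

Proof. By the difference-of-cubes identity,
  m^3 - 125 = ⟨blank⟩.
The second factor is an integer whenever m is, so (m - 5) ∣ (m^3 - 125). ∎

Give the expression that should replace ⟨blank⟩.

Polynomial division of m^3 - 125 by m - 5 leaves remainder 0 and quotient m^2 + 5m + 25.
Hence m^3 - 125 = (m - 5)(m^2 + 5m + 25).

(m - 5)(m^2 + 5m + 25)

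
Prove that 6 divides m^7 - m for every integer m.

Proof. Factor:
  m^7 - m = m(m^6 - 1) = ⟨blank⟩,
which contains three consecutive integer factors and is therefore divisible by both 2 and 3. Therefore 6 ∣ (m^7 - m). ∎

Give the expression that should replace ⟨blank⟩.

(m - 1)m(m + 1)(m^4 + m^2 + 1)

m^6 - 1 = (m^2 - 1)(m^4 + m^2 + 1), and m^2 - 1 = (m-1)(m+1).
So m(m^6 - 1) = (m - 1)m(m + 1)(m^4 + m^2 + 1).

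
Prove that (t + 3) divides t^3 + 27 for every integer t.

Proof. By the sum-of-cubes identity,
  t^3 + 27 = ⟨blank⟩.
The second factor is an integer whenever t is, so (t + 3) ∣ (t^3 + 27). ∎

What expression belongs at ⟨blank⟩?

Polynomial division of t^3 + 27 by t + 3 leaves remainder 0 and quotient t^2 - 3t + 9.
Hence t^3 + 27 = (t + 3)(t^2 - 3t + 9).

(t + 3)(t^2 - 3t + 9)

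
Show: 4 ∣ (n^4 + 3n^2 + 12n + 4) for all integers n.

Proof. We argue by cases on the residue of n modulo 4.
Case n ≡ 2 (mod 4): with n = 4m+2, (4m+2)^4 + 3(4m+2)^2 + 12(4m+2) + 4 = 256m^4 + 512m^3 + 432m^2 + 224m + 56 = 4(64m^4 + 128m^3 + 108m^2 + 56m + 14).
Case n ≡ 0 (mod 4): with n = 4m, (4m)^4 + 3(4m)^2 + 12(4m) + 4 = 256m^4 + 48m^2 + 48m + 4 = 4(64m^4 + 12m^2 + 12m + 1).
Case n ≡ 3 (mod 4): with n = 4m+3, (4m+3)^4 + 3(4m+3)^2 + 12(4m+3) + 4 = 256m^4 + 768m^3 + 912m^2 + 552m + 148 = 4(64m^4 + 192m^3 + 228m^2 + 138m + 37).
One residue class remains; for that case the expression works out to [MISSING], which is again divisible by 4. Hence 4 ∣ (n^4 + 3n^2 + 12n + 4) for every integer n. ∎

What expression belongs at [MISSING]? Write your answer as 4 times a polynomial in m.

4(64m^4 + 64m^3 + 36m^2 + 22m + 5)

The residues treated are {2, 0, 3}, so the missing case is n ≡ 1 (mod 4); write n = 4m+1.
Then (4m+1)^4 + 3(4m+1)^2 + 12(4m+1) + 4 = 256m^4 + 256m^3 + 144m^2 + 88m + 20 = 4(64m^4 + 64m^3 + 36m^2 + 22m + 5).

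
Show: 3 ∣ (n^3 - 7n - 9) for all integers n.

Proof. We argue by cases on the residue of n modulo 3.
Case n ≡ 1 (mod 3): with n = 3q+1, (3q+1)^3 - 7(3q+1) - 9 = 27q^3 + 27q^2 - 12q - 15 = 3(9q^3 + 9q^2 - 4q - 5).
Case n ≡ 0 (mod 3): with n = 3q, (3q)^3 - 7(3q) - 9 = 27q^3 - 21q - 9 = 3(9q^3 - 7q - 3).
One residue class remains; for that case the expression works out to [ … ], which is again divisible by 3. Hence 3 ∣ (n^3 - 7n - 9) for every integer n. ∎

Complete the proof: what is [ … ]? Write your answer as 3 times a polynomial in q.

The residues treated are {1, 0}, so the missing case is n ≡ 2 (mod 3); write n = 3q+2.
Then (3q+2)^3 - 7(3q+2) - 9 = 27q^3 + 54q^2 + 15q - 15 = 3(9q^3 + 18q^2 + 5q - 5).

3(9q^3 + 18q^2 + 5q - 5)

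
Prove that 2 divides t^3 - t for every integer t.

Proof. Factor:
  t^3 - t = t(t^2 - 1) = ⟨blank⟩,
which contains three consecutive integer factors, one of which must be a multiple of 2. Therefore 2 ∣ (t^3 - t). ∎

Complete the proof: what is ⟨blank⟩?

(t - 1)t(t + 1)

t(t^2 - 1) = t(t - 1)(t + 1) = (t - 1)t(t + 1).
These three factors are consecutive integers, so their product is divisible by 2.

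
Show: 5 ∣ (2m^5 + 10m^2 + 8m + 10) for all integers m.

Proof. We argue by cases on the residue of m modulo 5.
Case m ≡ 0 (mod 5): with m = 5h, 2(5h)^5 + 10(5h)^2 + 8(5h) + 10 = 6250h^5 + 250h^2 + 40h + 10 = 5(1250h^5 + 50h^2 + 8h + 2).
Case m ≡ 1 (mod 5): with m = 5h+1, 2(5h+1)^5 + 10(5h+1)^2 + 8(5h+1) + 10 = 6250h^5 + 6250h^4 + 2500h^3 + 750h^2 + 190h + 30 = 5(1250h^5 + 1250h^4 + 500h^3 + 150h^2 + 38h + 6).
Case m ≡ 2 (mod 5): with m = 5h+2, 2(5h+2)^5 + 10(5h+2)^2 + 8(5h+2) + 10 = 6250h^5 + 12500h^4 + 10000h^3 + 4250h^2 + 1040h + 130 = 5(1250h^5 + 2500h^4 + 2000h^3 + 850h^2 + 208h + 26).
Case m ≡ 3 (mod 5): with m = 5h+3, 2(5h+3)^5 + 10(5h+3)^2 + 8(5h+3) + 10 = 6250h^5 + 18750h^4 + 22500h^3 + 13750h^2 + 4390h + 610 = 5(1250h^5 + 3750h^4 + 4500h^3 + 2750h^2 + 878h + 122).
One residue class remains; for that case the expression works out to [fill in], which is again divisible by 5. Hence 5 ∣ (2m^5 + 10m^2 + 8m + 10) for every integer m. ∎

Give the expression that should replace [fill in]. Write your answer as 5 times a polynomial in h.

Only m ≡ 4 (mod 5) is unaccounted for. Put m = 5h+4:
2(5h+4)^5 + 10(5h+4)^2 + 8(5h+4) + 10 expands to 6250h^5 + 25000h^4 + 40000h^3 + 32250h^2 + 13240h + 2250,
and factoring out 5 leaves 5(1250h^5 + 5000h^4 + 8000h^3 + 6450h^2 + 2648h + 450).

5(1250h^5 + 5000h^4 + 8000h^3 + 6450h^2 + 2648h + 450)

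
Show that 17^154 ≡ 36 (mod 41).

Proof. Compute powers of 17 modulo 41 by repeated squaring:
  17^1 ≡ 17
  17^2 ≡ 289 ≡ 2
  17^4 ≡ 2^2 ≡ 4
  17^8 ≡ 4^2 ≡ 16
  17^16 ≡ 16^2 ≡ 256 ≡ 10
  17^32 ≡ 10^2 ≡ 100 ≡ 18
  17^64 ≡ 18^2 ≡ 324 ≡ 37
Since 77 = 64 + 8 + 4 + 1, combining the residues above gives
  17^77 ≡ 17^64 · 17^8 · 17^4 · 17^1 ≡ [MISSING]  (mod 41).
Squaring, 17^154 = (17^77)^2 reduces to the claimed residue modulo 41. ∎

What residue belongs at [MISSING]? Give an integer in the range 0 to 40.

35

17^64 · 17^8 · 17^4 · 17^1 ≡ 37 · 16 · 4 · 17 = 40256.
40256 mod 41 = 35, so 17^77 ≡ 35 (mod 41).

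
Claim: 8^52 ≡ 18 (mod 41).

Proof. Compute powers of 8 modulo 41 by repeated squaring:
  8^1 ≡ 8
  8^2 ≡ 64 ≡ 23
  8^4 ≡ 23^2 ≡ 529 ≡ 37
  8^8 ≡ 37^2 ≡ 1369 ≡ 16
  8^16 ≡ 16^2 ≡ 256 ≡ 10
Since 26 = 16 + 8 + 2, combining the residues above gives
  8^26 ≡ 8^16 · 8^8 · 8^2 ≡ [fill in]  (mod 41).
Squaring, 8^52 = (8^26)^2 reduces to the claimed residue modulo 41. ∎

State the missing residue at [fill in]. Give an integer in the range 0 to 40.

31

8^16 · 8^8 · 8^2 ≡ 10 · 16 · 23 = 3680.
3680 mod 41 = 31, so 8^26 ≡ 31 (mod 41).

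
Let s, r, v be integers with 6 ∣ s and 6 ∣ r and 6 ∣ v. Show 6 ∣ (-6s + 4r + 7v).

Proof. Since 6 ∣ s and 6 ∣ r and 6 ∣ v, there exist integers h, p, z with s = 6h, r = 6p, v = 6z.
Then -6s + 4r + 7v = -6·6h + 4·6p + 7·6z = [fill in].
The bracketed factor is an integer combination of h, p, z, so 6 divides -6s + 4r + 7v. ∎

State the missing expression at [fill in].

6(-6h + 4p + 7z)

Each term has a factor of 6: -6·6h + 4·6p + 7·6z = 6·(-6h + 4p + 7z).
Since -6h + 4p + 7z is an integer, 6 ∣ (-6s + 4r + 7v).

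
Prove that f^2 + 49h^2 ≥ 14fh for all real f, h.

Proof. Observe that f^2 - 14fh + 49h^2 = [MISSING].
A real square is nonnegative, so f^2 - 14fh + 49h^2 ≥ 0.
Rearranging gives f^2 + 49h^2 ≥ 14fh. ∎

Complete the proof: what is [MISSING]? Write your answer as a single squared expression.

(f - 7h)^2

The leading and trailing coefficients are 1^2 and 7^2, and 14 = 2·1·7, so the trinomial is (f - 7h)^2.
Hence f^2 - 14fh + 49h^2 ≥ 0.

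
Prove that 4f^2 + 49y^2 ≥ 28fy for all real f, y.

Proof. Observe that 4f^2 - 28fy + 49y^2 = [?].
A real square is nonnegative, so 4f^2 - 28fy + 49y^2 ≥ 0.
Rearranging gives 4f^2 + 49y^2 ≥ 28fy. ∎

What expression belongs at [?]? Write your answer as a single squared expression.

(2f - 7y)^2

4f^2 - 28fy + 49y^2 is a perfect-square trinomial: the outer terms are (2f)^2 and (7y)^2, and the cross term is -2·2f·7y.
So 4f^2 - 28fy + 49y^2 = (2f - 7y)^2 ≥ 0.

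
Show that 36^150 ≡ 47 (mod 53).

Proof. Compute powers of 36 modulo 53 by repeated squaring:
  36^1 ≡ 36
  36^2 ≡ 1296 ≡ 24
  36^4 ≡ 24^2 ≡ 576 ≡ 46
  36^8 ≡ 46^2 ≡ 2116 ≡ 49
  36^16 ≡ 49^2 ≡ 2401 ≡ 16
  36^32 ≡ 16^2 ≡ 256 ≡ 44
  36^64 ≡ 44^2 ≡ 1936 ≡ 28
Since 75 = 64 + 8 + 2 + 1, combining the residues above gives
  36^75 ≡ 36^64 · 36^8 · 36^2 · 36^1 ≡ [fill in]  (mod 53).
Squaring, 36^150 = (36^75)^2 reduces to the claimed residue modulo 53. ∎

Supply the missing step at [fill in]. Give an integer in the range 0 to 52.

36^64 · 36^8 · 36^2 · 36^1 ≡ 28 · 49 · 24 · 36 = 1185408.
1185408 mod 53 = 10, so 36^75 ≡ 10 (mod 53).

10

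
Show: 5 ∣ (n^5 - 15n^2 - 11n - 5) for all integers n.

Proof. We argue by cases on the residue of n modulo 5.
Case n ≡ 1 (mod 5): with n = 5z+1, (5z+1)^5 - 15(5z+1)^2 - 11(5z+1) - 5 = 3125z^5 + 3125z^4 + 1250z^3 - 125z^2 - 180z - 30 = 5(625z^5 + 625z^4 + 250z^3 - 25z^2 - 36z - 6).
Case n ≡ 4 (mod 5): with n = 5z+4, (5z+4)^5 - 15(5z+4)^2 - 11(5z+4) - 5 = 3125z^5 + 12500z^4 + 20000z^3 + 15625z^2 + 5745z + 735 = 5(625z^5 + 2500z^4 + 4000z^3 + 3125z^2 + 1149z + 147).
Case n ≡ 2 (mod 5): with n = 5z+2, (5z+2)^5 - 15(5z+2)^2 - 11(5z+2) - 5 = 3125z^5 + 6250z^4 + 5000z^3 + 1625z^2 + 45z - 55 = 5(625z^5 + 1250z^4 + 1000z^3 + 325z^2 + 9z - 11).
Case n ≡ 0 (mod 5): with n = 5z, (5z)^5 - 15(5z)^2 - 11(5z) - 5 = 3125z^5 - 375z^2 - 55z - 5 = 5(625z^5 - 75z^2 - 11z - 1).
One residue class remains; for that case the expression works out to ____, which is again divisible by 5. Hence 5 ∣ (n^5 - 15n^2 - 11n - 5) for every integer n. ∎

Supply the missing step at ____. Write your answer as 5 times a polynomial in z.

5(625z^5 + 1875z^4 + 2250z^3 + 1275z^2 + 304z + 14)

Only n ≡ 3 (mod 5) is unaccounted for. Put n = 5z+3:
(5z+3)^5 - 15(5z+3)^2 - 11(5z+3) - 5 expands to 3125z^5 + 9375z^4 + 11250z^3 + 6375z^2 + 1520z + 70,
and factoring out 5 leaves 5(625z^5 + 1875z^4 + 2250z^3 + 1275z^2 + 304z + 14).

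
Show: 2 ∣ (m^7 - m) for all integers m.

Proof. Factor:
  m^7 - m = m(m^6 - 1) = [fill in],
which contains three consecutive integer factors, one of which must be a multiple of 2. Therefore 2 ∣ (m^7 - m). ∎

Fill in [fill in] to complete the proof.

m^6 - 1 = (m^2 - 1)(m^4 + m^2 + 1), and m^2 - 1 = (m-1)(m+1).
So m(m^6 - 1) = (m - 1)m(m + 1)(m^4 + m^2 + 1).

(m - 1)m(m + 1)(m^4 + m^2 + 1)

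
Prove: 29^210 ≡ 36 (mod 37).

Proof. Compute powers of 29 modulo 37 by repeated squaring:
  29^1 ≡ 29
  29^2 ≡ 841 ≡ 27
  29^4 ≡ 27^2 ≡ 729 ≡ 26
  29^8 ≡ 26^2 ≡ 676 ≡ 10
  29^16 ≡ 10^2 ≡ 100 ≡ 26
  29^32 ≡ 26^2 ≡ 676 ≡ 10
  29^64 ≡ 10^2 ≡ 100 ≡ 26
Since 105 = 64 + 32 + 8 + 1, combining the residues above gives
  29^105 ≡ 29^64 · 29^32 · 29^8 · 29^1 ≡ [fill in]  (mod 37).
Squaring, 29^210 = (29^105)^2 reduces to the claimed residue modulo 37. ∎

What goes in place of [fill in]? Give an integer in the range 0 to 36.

31

29^64 · 29^32 · 29^8 · 29^1 ≡ 26 · 10 · 10 · 29 = 75400.
75400 mod 37 = 31, so 29^105 ≡ 31 (mod 37).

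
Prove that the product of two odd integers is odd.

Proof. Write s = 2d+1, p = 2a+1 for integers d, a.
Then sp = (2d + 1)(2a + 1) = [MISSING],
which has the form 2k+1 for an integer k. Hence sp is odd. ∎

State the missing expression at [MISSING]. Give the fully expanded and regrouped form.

2(2ad + a + d) + 1

Expanding: (2d + 1)(2a + 1) = 4ad + 2a + 2d + 1.
Every term except the constant is even, so this is 2(2ad + a + d) + 1,
and 2ad + a + d ∈ ℤ gives the required form.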